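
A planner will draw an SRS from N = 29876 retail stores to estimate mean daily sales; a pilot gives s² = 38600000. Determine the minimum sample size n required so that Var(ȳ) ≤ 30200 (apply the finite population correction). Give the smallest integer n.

Without fpc, n₀ = s²/D = 38600000/30200 = 1278.1457.
With fpc, (1 − n/N)·s²/n ≤ D requires n ≥ n₀/(1 + n₀/N) = 1278.1457/(1 + 1278.1457/29876) = 1225.7078.
Rounding up, n = 1226.

1226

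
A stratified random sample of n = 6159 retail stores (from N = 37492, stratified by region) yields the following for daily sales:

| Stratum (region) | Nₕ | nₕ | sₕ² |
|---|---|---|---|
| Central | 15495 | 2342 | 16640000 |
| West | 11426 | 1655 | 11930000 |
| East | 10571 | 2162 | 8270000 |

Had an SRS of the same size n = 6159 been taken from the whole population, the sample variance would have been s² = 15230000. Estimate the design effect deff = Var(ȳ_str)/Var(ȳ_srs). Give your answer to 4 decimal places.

0.8926

Var(ȳ_str) = Σ Wₕ²(1−fₕ)sₕ²/nₕ with Wₕ = Nₕ/37492:
  Central: (15495/37492)²·(1−2342/15495)·16640000/2342 = 1030.1622
  West: (11426/37492)²·(1−1655/11426)·11930000/1655 = 572.53028
  East: (10571/37492)²·(1−2162/10571)·8270000/2162 = 241.89842
  → Var(ȳ_str) = 1844.5909.
Var(ȳ_srs) = (1 − 6159/37492)·15230000/6159 = 2066.584.
deff = 1844.5909 / 2066.584 = 0.8926.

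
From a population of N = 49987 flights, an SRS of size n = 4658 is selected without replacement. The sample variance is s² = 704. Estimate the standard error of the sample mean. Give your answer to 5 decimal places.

Under SRS without replacement, Var(ȳ) = (1 − f)·s²/n with f = n/N = 4658/49987 = 0.09318423.
Var(ȳ) = (1 − 0.09318423)·704/4658 = 0.90681577·0.15113783 = 0.13705417.
SE(ȳ) = √(0.13705417) = 0.37021.

0.37021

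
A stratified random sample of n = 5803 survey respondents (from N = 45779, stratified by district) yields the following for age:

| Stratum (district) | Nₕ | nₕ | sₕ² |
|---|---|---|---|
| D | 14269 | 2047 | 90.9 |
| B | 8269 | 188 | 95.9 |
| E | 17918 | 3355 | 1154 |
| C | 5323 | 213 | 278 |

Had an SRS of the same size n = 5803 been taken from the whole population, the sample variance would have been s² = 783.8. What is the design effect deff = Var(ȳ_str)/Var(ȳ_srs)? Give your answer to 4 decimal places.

Var(ȳ_str) = Σ Wₕ²(1−fₕ)sₕ²/nₕ with Wₕ = Nₕ/45779:
  D: (14269/45779)²·(1−2047/14269)·90.9/2047 = 0.0036952962
  B: (8269/45779)²·(1−188/8269)·95.9/188 = 0.016264707
  E: (17918/45779)²·(1−3355/17918)·1154/3355 = 0.042827336
  C: (5323/45779)²·(1−213/5323)·278/213 = 0.016939865
  → Var(ȳ_str) = 0.079727204.
Var(ȳ_srs) = (1 − 5803/45779)·783.8/5803 = 0.11794668.
deff = 0.079727204 / 0.11794668 = 0.6760.

0.6760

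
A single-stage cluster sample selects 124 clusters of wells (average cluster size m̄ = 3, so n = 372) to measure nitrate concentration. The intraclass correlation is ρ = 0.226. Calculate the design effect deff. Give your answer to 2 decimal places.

1.45

deff = 1 + (3 − 1)·0.226 = 1 + 0.452 = 1.452.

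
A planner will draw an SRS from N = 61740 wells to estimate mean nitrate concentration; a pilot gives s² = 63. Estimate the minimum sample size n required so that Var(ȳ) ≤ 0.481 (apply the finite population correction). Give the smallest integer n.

Without fpc, n₀ = s²/D = 63/0.481 = 130.9771.
With fpc, (1 − n/N)·s²/n ≤ D requires n ≥ n₀/(1 + n₀/N) = 130.9771/(1 + 130.9771/61740) = 130.6998.
Rounding up, n = 131.

131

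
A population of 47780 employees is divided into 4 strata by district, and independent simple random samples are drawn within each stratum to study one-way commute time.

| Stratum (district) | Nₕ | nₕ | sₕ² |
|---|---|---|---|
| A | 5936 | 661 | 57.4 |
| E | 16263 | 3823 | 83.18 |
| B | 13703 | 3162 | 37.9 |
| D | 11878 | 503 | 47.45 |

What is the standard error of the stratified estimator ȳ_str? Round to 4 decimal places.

Var(ȳ_str) = Σₕ Wₕ²(1 − fₕ)sₕ²/nₕ with Wₕ = Nₕ/N, N = 47780.
A: Wₕ = 0.12423608; term = 0.12423608²·(1 − 0.11135445)·57.4/661 = 0.0011910624.
E: Wₕ = 0.34037254; term = 0.34037254²·(1 − 0.23507348)·83.18/3823 = 0.0019281613.
B: Wₕ = 0.28679364; term = 0.28679364²·(1 − 0.23075239)·37.9/3162 = 7.5837241 × 10^-4.
D: Wₕ = 0.24859774; term = 0.24859774²·(1 − 0.04234720)·47.45/503 = 0.0055830391.
Sum = 0.0094606352.
SE = √(0.0094606352) = 0.0973.

0.0973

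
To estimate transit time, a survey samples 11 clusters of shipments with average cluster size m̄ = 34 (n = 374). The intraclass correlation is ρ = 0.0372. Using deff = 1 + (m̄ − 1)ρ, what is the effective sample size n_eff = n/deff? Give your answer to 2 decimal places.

167.89

deff = 1 + (34 − 1)·0.0372 = 1 + 1.2276 = 2.2276.
n_eff = 374 / 2.2276 = 167.89.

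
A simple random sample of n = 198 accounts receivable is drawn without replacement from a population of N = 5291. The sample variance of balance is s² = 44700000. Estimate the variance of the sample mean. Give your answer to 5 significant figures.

217310

Under SRS without replacement, Var(ȳ) = (1 − f)·s²/n with f = n/N = 198/5291 = 0.03742204.
Var(ȳ) = (1 − 0.03742204)·44700000/198 = 0.96257796·225757.58 = 217309.27.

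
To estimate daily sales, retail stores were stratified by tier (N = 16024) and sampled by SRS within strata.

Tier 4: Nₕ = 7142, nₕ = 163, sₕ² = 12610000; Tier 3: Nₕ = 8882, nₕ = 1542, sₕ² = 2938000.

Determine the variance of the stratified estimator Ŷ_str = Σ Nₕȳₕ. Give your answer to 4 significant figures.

3.980 × 10^12

Var(Ŷ_str) = Σₕ Nₕ²(1 − fₕ)sₕ²/nₕ.
Tier 4: 7142²·(1 − 163/7142)·12610000/163 = 3.8560311 × 10^12.
Tier 3: 8882²·(1 − 1542/8882)·2938000/1542 = 1.2421506 × 10^11.
Sum = 3.9802462 × 10^12.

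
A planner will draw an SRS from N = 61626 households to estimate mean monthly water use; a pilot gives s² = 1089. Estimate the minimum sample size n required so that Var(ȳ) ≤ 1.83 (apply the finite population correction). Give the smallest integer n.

Without fpc, n₀ = s²/D = 1089/1.83 = 595.0820.
With fpc, (1 − n/N)·s²/n ≤ D requires n ≥ n₀/(1 + n₀/N) = 595.0820/(1 + 595.0820/61626) = 589.3906.
Rounding up, n = 590.

590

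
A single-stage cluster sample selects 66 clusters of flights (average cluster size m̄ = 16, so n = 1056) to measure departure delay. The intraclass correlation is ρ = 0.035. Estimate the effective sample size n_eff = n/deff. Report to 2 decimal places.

692.46

deff = 1 + (16 − 1)·0.035 = 1 + 0.525 = 1.525.
n_eff = 1056 / 1.525 = 692.46.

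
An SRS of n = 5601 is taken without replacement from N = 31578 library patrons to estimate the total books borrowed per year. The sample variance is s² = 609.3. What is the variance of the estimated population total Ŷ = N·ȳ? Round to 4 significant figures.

8.924 × 10^7

Var(Ŷ) = N²·Var(ȳ) = N²·(1 − n/N)·s²/n.
f = 5601/31578 = 0.17737032; Var(ȳ) = 0.82262968·609.3/5601 = 0.089489067.
Var(Ŷ) = 31578² · 0.089489067 = 8.923582 × 10^7.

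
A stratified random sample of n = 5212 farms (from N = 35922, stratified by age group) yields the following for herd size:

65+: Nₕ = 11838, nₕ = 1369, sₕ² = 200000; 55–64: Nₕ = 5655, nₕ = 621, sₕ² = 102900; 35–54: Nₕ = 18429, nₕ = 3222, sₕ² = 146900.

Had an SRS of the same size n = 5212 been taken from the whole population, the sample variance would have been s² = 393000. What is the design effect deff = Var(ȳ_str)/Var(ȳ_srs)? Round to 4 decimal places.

0.4280

Var(ȳ_str) = Σ Wₕ²(1−fₕ)sₕ²/nₕ with Wₕ = Nₕ/35922:
  65+: (11838/35922)²·(1−1369/11838)·200000/1369 = 14.031014
  55–64: (5655/35922)²·(1−621/5655)·102900/621 = 3.6555151
  35–54: (18429/35922)²·(1−3222/18429)·146900/3222 = 9.9019461
  → Var(ȳ_str) = 27.588475.
Var(ȳ_srs) = (1 − 5212/35922)·393000/5212 = 64.462546.
deff = 27.588475 / 64.462546 = 0.4280.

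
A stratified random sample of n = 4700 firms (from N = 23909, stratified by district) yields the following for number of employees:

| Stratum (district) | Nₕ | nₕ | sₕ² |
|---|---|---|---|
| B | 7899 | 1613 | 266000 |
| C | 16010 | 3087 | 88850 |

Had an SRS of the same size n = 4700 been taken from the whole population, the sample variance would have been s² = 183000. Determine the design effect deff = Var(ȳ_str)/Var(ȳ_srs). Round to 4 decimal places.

Var(ȳ_str) = Σ Wₕ²(1−fₕ)sₕ²/nₕ with Wₕ = Nₕ/23909:
  B: (7899/23909)²·(1−1613/7899)·266000/1613 = 14.324218
  C: (16010/23909)²·(1−3087/16010)·88850/3087 = 10.41724
  → Var(ȳ_str) = 24.741458.
Var(ȳ_srs) = (1 − 4700/23909)·183000/4700 = 31.282149.
deff = 24.741458 / 31.282149 = 0.7909.

0.7909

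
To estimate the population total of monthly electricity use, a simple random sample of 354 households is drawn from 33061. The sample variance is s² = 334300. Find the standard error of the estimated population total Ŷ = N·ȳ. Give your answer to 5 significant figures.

Var(Ŷ) = N²·Var(ȳ) = N²·(1 − n/N)·s²/n.
f = 354/33061 = 0.01070748; Var(ȳ) = 0.98929252·334300/354 = 934.23867.
Var(Ŷ) = 33061² · 934.23867 = 1.0211506 × 10^12.
SE(Ŷ) = √(1.0211506 × 10^12) = 1.0105 × 10^6.

1.0105 × 10^6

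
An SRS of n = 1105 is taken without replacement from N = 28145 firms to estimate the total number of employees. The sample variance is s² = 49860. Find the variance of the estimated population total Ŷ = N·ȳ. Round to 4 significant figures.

3.434 × 10^10

Var(Ŷ) = N²·Var(ȳ) = N²·(1 − n/N)·s²/n.
f = 1105/28145 = 0.03926097; Var(ȳ) = 0.96073903·49860/1105 = 43.350632.
Var(Ŷ) = 28145² · 43.350632 = 3.4339814 × 10^10.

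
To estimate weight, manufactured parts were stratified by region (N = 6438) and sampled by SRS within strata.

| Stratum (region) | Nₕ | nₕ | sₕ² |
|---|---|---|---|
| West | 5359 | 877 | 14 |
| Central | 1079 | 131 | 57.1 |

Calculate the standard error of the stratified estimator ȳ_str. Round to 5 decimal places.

0.14145

Var(ȳ_str) = Σₕ Wₕ²(1 − fₕ)sₕ²/nₕ with Wₕ = Nₕ/N, N = 6438.
West: Wₕ = 0.83240137; term = 0.83240137²·(1 − 0.16364993)·14/877 = 0.00925086.
Central: Wₕ = 0.16759863; term = 0.16759863²·(1 − 0.12140871)·57.1/131 = 0.010757037.
Sum = 0.020007897.
SE = √(0.020007897) = 0.14145.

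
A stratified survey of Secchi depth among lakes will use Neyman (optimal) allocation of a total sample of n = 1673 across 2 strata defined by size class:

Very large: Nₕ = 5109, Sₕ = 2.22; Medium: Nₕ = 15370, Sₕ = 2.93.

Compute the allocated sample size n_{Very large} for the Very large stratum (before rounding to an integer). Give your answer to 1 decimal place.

336.6

Neyman allocation: nₕ = n·NₕSₕ / Σⱼ NⱼSⱼ.
Σ NⱼSⱼ = 5109·2.22 + 15370·2.93 = 56376.08.
n_{Very large} = 1673·5109·2.22 / 56376.08 = 336.6.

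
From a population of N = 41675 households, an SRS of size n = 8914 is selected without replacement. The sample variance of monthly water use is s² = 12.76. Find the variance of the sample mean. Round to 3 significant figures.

0.00113

Under SRS without replacement, Var(ȳ) = (1 − f)·s²/n with f = n/N = 8914/41675 = 0.21389322.
Var(ȳ) = (1 − 0.21389322)·12.76/8914 = 0.78610678·0.0014314561 = 0.0011252774.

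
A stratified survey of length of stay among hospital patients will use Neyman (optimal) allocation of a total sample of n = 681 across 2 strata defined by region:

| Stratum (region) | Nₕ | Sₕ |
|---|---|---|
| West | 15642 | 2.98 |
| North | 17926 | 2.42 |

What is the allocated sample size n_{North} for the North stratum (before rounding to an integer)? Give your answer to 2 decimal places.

Neyman allocation: nₕ = n·NₕSₕ / Σⱼ NⱼSⱼ.
Σ NⱼSⱼ = 15642·2.98 + 17926·2.42 = 89994.08.
n_{North} = 681·17926·2.42 / 89994.08 = 328.27.

328.27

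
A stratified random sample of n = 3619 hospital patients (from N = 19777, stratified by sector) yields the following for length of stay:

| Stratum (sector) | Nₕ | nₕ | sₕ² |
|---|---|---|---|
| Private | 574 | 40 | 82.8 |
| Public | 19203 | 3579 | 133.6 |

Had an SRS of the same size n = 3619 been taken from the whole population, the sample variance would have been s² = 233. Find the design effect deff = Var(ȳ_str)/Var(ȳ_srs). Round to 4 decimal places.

0.5752

Var(ȳ_str) = Σ Wₕ²(1−fₕ)sₕ²/nₕ with Wₕ = Nₕ/19777:
  Private: (574/19777)²·(1−40/574)·82.8/40 = 0.0016221935
  Public: (19203/19777)²·(1−3579/19203)·133.6/3579 = 0.028634213
  → Var(ȳ_str) = 0.030256407.
Var(ȳ_srs) = (1 − 3619/19777)·233/3619 = 0.052601064.
deff = 0.030256407 / 0.052601064 = 0.5752.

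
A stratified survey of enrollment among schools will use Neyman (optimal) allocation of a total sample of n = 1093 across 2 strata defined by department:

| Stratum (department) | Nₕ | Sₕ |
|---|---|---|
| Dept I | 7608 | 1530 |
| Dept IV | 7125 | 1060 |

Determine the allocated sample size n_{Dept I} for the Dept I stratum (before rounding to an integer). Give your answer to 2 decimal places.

Neyman allocation: nₕ = n·NₕSₕ / Σⱼ NⱼSⱼ.
Σ NⱼSⱼ = 7608·1530 + 7125·1060 = 1.919274 × 10^7.
n_{Dept I} = 1093·7608·1530 / (1.919274 × 10^7) = 662.90.

662.90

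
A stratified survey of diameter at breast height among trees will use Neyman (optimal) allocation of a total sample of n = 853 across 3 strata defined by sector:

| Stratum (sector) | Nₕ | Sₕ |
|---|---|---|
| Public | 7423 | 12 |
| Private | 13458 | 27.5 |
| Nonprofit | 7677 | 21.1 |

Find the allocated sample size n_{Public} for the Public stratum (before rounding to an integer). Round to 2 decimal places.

122.32

Neyman allocation: nₕ = n·NₕSₕ / Σⱼ NⱼSⱼ.
Σ NⱼSⱼ = 7423·12 + 13458·27.5 + 7677·21.1 = 621155.7.
n_{Public} = 853·7423·12 / 621155.7 = 122.32.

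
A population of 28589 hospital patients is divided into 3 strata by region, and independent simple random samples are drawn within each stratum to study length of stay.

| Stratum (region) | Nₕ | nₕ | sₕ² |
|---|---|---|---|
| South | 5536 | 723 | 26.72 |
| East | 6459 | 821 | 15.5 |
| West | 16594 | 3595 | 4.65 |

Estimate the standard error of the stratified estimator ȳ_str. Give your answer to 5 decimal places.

0.04886

Var(ȳ_str) = Σₕ Wₕ²(1 − fₕ)sₕ²/nₕ with Wₕ = Nₕ/N, N = 28589.
South: Wₕ = 0.19364091; term = 0.19364091²·(1 − 0.13059971)·26.72/723 = 0.0012047923.
East: Wₕ = 0.22592606; term = 0.22592606²·(1 − 0.12710946)·15.5/821 = 8.4116456 × 10^-4.
West: Wₕ = 0.58043303; term = 0.58043303²·(1 − 0.21664457)·4.65/3595 = 3.4136356 × 10^-4.
Sum = 0.0023873204.
SE = √(0.0023873204) = 0.04886.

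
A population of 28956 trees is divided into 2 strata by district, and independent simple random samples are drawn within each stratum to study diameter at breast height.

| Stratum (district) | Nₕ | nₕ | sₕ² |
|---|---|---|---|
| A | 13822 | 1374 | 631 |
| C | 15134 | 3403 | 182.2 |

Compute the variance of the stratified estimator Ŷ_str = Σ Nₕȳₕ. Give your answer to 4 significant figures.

Var(Ŷ_str) = Σₕ Nₕ²(1 − fₕ)sₕ²/nₕ.
A: 13822²·(1 − 1374/13822)·631/1374 = 7.9015646 × 10^7.
C: 15134²·(1 − 3403/15134)·182.2/3403 = 9.5055049 × 10^6.
Sum = 8.8521151 × 10^7.

8.852 × 10^7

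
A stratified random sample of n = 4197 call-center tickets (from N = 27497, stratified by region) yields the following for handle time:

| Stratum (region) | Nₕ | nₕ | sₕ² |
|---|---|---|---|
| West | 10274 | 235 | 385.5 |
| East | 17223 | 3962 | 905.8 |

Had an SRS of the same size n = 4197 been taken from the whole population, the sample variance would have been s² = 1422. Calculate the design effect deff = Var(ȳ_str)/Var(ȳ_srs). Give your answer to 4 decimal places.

Var(ȳ_str) = Σ Wₕ²(1−fₕ)sₕ²/nₕ with Wₕ = Nₕ/27497:
  West: (10274/27497)²·(1−235/10274)·385.5/235 = 0.22377724
  East: (17223/27497)²·(1−3962/17223)·905.8/3962 = 0.06906091
  → Var(ȳ_str) = 0.29283815.
Var(ȳ_srs) = (1 − 4197/27497)·1422/4197 = 0.28709871.
deff = 0.29283815 / 0.28709871 = 1.0200.

1.0200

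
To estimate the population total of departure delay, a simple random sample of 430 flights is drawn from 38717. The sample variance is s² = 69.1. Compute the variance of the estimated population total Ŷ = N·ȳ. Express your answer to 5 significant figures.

2.3821 × 10^8

Var(Ŷ) = N²·Var(ȳ) = N²·(1 − n/N)·s²/n.
f = 430/38717 = 0.01110623; Var(ȳ) = 0.98889377·69.1/430 = 0.15891293.
Var(Ŷ) = 38717² · 0.15891293 = 2.3821145 × 10^8.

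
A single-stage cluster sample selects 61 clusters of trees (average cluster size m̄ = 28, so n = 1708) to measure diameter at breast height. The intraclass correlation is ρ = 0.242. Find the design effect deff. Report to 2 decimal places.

deff = 1 + (28 − 1)·0.242 = 1 + 6.534 = 7.534.

7.53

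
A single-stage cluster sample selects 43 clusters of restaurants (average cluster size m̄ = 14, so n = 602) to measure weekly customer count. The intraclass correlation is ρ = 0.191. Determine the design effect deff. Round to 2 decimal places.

3.48

deff = 1 + (14 − 1)·0.191 = 1 + 2.483 = 3.483.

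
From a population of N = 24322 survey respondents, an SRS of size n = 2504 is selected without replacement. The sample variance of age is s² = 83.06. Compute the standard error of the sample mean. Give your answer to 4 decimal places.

0.1725

Under SRS without replacement, Var(ȳ) = (1 − f)·s²/n with f = n/N = 2504/24322 = 0.10295206.
Var(ȳ) = (1 − 0.10295206)·83.06/2504 = 0.89704794·0.033170927 = 0.029755911.
SE(ȳ) = √(0.029755911) = 0.1725.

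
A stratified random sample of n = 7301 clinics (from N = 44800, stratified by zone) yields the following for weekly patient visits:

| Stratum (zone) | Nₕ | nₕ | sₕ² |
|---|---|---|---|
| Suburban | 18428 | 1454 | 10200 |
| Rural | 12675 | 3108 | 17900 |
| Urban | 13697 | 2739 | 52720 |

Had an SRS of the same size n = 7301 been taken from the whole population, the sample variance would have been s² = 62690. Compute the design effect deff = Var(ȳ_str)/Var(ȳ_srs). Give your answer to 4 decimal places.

0.4008

Var(ȳ_str) = Σ Wₕ²(1−fₕ)sₕ²/nₕ with Wₕ = Nₕ/44800:
  Suburban: (18428/44800)²·(1−1454/18428)·10200/1454 = 1.093307
  Rural: (12675/44800)²·(1−3108/12675)·17900/3108 = 0.34796834
  Urban: (13697/44800)²·(1−2739/13697)·52720/2739 = 1.4394086
  → Var(ȳ_str) = 2.8806839.
Var(ȳ_srs) = (1 − 7301/44800)·62690/7301 = 7.1871646.
deff = 2.8806839 / 7.1871646 = 0.4008.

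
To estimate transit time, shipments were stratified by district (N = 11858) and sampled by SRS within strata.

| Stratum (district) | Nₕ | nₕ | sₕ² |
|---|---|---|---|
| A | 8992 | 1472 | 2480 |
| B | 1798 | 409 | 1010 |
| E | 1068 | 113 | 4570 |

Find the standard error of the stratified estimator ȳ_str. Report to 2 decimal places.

Var(ȳ_str) = Σₕ Wₕ²(1 − fₕ)sₕ²/nₕ with Wₕ = Nₕ/N, N = 11858.
A: Wₕ = 0.75830663; term = 0.75830663²·(1 − 0.16370107)·2480/1472 = 0.81020537.
B: Wₕ = 0.15162759; term = 0.15162759²·(1 − 0.22747497)·1010/409 = 0.043859846.
E: Wₕ = 0.09006578; term = 0.09006578²·(1 − 0.10580524)·4570/113 = 0.29335229.
Sum = 1.1474175.
SE = √(1.1474175) = 1.07.

1.07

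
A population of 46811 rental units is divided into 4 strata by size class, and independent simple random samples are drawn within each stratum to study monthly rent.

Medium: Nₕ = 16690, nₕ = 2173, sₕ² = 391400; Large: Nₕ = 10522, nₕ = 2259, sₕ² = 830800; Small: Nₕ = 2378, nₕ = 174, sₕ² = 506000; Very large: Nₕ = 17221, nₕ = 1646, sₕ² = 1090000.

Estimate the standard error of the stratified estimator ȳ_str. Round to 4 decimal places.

11.0689

Var(ȳ_str) = Σₕ Wₕ²(1 − fₕ)sₕ²/nₕ with Wₕ = Nₕ/N, N = 46811.
Medium: Wₕ = 0.35654013; term = 0.35654013²·(1 − 0.13019772)·391400/2173 = 19.915833.
Large: Wₕ = 0.22477623; term = 0.22477623²·(1 − 0.21469302)·830800/2259 = 14.59219.
Small: Wₕ = 0.05080003; term = 0.05080003²·(1 − 0.07317073)·506000/174 = 6.9555083.
Very large: Wₕ = 0.36788362; term = 0.36788362²·(1 − 0.09558098)·1090000/1646 = 81.056389.
Sum = 122.51992.
SE = √(122.51992) = 11.0689.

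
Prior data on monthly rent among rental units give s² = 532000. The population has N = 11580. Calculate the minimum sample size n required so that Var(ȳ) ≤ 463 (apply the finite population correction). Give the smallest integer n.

1046

Without fpc, n₀ = s²/D = 532000/463 = 1149.0281.
With fpc, (1 − n/N)·s²/n ≤ D requires n ≥ n₀/(1 + n₀/N) = 1149.0281/(1 + 1149.0281/11580) = 1045.3073.
Rounding up, n = 1046.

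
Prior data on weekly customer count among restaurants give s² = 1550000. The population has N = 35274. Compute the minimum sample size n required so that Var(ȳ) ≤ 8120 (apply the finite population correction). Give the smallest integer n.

190

Without fpc, n₀ = s²/D = 1550000/8120 = 190.8867.
With fpc, (1 − n/N)·s²/n ≤ D requires n ≥ n₀/(1 + n₀/N) = 190.8867/(1 + 190.8867/35274) = 189.8593.
Rounding up, n = 190.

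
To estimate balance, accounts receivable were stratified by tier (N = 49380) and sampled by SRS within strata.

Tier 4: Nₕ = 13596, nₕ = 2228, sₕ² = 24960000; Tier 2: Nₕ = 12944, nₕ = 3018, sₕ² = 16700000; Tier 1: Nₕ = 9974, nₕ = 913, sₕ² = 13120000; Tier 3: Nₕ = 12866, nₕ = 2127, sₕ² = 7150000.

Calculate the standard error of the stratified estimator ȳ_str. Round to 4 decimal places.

Var(ȳ_str) = Σₕ Wₕ²(1 − fₕ)sₕ²/nₕ with Wₕ = Nₕ/N, N = 49380.
Tier 4: Wₕ = 0.27533414; term = 0.27533414²·(1 − 0.16387173)·24960000/2228 = 710.10479.
Tier 2: Wₕ = 0.26213042; term = 0.26213042²·(1 − 0.23315822)·16700000/3018 = 291.56665.
Tier 1: Wₕ = 0.20198461; term = 0.20198461²·(1 − 0.09153800)·13120000/913 = 532.6064.
Tier 3: Wₕ = 0.26055083; term = 0.26055083²·(1 − 0.16531945)·7150000/2127 = 190.47754.
Sum = 1724.7554.
SE = √(1724.7554) = 41.5302.

41.5302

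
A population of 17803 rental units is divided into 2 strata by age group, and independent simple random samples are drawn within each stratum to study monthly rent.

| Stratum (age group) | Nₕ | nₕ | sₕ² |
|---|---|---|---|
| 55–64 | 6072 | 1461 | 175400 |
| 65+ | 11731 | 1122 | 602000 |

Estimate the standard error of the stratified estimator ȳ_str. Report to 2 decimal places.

14.88

Var(ȳ_str) = Σₕ Wₕ²(1 − fₕ)sₕ²/nₕ with Wₕ = Nₕ/N, N = 17803.
55–64: Wₕ = 0.34106611; term = 0.34106611²·(1 − 0.24061265)·175400/1461 = 10.605225.
65+: Wₕ = 0.65893389; term = 0.65893389²·(1 − 0.09564402)·602000/1122 = 210.68166.
Sum = 221.28689.
SE = √(221.28689) = 14.88.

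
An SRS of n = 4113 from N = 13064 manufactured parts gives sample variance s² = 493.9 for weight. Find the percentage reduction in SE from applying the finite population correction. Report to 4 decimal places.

17.2253

f = n/N = 4113/13064 = 0.31483466.
SE_no-fpc = √(s²/n) = 0.34652946; SE_fpc = √((1−f)s²/n) = 0.28683877.
Ratio = √(1−f) = 0.82774715. Reduction = 100·(1 − 0.82774715) = 17.2253%.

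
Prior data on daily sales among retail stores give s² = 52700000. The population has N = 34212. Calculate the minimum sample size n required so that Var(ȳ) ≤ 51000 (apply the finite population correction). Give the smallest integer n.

Without fpc, n₀ = s²/D = 52700000/51000 = 1033.3333.
With fpc, (1 − n/N)·s²/n ≤ D requires n ≥ n₀/(1 + n₀/N) = 1033.3333/(1 + 1033.3333/34212) = 1003.0377.
Rounding up, n = 1004.

1004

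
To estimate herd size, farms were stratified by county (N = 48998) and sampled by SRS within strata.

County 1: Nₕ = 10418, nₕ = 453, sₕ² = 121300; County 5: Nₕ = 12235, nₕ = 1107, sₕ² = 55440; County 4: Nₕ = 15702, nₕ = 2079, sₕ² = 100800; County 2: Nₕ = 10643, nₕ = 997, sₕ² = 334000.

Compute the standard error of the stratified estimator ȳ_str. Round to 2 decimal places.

Var(ȳ_str) = Σₕ Wₕ²(1 − fₕ)sₕ²/nₕ with Wₕ = Nₕ/N, N = 48998.
County 1: Wₕ = 0.21262092; term = 0.21262092²·(1 − 0.04348243)·121300/453 = 11.578907.
County 5: Wₕ = 0.24970407; term = 0.24970407²·(1 − 0.09047814)·55440/1107 = 2.8401415.
County 4: Wₕ = 0.32046206; term = 0.32046206²·(1 − 0.13240352)·100800/2079 = 4.3199335.
County 2: Wₕ = 0.21721295; term = 0.21721295²·(1 − 0.09367659)·334000/997 = 14.325372.
Sum = 33.064354.
SE = √(33.064354) = 5.75.

5.75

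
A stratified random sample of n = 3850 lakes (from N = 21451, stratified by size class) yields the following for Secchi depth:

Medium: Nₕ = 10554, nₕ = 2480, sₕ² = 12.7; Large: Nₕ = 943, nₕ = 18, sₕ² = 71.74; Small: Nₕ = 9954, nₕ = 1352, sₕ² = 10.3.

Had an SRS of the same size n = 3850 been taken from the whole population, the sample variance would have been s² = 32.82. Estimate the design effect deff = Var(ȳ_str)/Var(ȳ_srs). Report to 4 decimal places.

Var(ȳ_str) = Σ Wₕ²(1−fₕ)sₕ²/nₕ with Wₕ = Nₕ/21451:
  Medium: (10554/21451)²·(1−2480/10554)·12.7/2480 = 9.4833721 × 10^-4
  Large: (943/21451)²·(1−18/943)·71.74/18 = 0.0075552216
  Small: (9954/21451)²·(1−1352/9954)·10.3/1352 = 0.0014176288
  → Var(ȳ_str) = 0.0099211876.
Var(ȳ_srs) = (1 − 3850/21451)·32.82/3850 = 0.0069946767.
deff = 0.0099211876 / 0.0069946767 = 1.4184.

1.4184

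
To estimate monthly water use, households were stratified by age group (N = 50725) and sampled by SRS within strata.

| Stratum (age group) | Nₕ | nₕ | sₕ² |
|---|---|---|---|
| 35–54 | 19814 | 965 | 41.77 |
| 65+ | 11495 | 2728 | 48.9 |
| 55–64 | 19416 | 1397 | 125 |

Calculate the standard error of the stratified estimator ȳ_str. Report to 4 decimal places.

0.1384

Var(ȳ_str) = Σₕ Wₕ²(1 − fₕ)sₕ²/nₕ with Wₕ = Nₕ/N, N = 50725.
35–54: Wₕ = 0.39061607; term = 0.39061607²·(1 − 0.04870294)·41.77/965 = 0.0062828042.
65+: Wₕ = 0.22661410; term = 0.22661410²·(1 − 0.23732057)·48.9/2728 = 7.0206992 × 10^-4.
55–64: Wₕ = 0.38276984; term = 0.38276984²·(1 − 0.07195097)·125/1397 = 0.01216634.
Sum = 0.019151214.
SE = √(0.019151214) = 0.1384.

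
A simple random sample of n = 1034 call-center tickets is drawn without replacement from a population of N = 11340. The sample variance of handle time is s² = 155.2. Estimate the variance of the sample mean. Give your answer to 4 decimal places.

Under SRS without replacement, Var(ȳ) = (1 − f)·s²/n with f = n/N = 1034/11340 = 0.09118166.
Var(ȳ) = (1 − 0.09118166)·155.2/1034 = 0.90881834·0.15009671 = 0.13641064.

0.1364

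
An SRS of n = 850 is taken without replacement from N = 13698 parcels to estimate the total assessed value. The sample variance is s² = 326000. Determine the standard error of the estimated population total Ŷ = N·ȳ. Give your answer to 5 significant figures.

Var(Ŷ) = N²·Var(ȳ) = N²·(1 − n/N)·s²/n.
f = 850/13698 = 0.06205285; Var(ȳ) = 0.93794715·326000/850 = 359.73032.
Var(Ŷ) = 13698² · 359.73032 = 6.7498072 × 10^10.
SE(Ŷ) = √(6.7498072 × 10^10) = 259800.

259800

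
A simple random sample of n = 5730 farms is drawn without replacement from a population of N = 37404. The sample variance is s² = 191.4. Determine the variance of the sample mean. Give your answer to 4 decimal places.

Under SRS without replacement, Var(ȳ) = (1 − f)·s²/n with f = n/N = 5730/37404 = 0.15319217.
Var(ȳ) = (1 − 0.15319217)·191.4/5730 = 0.84680783·0.033403141 = 0.028286042.

0.0283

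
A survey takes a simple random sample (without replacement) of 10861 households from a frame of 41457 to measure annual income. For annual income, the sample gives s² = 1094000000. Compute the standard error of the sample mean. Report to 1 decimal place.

Under SRS without replacement, Var(ȳ) = (1 − f)·s²/n with f = n/N = 10861/41457 = 0.26198229.
Var(ȳ) = (1 − 0.26198229)·1094000000/10861 = 0.73801771·100727.37 = 74338.585.
SE(ȳ) = √(74338.585) = 272.7.

272.7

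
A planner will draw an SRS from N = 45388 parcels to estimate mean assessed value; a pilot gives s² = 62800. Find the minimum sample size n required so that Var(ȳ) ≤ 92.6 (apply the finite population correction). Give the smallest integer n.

669

Without fpc, n₀ = s²/D = 62800/92.6 = 678.1857.
With fpc, (1 − n/N)·s²/n ≤ D requires n ≥ n₀/(1 + n₀/N) = 678.1857/(1 + 678.1857/45388) = 668.2015.
Rounding up, n = 669.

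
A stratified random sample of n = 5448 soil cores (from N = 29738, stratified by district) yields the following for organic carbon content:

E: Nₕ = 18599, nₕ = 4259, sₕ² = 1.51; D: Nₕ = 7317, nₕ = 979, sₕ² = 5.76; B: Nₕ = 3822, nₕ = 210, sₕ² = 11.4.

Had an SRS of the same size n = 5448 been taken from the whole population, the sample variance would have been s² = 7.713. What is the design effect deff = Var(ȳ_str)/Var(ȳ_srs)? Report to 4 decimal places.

Var(ȳ_str) = Σ Wₕ²(1−fₕ)sₕ²/nₕ with Wₕ = Nₕ/29738:
  E: (18599/29738)²·(1−4259/18599)·1.51/4259 = 1.069263 × 10^-4
  D: (7317/29738)²·(1−979/7317)·5.76/979 = 3.0853296 × 10^-4
  B: (3822/29738)²·(1−210/3822)·11.4/210 = 8.4742343 × 10^-4
  → Var(ȳ_str) = 0.0012628827.
Var(ȳ_srs) = (1 − 5448/29738)·7.713/5448 = 0.0011563838.
deff = 0.0012628827 / 0.0011563838 = 1.0921.

1.0921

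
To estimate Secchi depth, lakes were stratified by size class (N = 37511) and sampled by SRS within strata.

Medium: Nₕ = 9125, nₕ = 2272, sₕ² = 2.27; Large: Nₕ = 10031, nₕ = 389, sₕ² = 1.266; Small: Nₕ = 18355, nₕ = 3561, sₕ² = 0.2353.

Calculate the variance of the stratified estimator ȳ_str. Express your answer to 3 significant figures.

2.81 × 10^-4

Var(ȳ_str) = Σₕ Wₕ²(1 − fₕ)sₕ²/nₕ with Wₕ = Nₕ/N, N = 37511.
Medium: Wₕ = 0.24326198; term = 0.24326198²·(1 − 0.24898630)·2.27/2272 = 4.4403157 × 10^-5.
Large: Wₕ = 0.26741489; term = 0.26741489²·(1 − 0.03877978)·1.266/389 = 2.2370628 × 10^-4.
Small: Wₕ = 0.48932313; term = 0.48932313²·(1 − 0.19400708)·0.2353/3561 = 1.2751835 × 10^-5.
Sum = 2.8086127 × 10^-4.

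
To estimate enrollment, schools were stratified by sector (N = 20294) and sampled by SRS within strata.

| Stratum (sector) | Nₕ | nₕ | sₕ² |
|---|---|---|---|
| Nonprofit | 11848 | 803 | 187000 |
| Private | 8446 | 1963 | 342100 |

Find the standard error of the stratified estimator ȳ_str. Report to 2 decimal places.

9.86

Var(ȳ_str) = Σₕ Wₕ²(1 − fₕ)sₕ²/nₕ with Wₕ = Nₕ/N, N = 20294.
Nonprofit: Wₕ = 0.58381788; term = 0.58381788²·(1 − 0.06777515)·187000/803 = 73.994854.
Private: Wₕ = 0.41618212; term = 0.41618212²·(1 − 0.23241771)·342100/1963 = 23.169921.
Sum = 97.164775.
SE = √(97.164775) = 9.86.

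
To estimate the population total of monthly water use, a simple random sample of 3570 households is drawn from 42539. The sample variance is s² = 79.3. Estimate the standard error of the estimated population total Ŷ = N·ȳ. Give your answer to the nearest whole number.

6068

Var(Ŷ) = N²·Var(ȳ) = N²·(1 − n/N)·s²/n.
f = 3570/42539 = 0.08392299; Var(ȳ) = 0.91607701·79.3/3570 = 0.020348713.
Var(Ŷ) = 42539² · 0.020348713 = 3.682235 × 10^7.
SE(Ŷ) = √(3.682235 × 10^7) = 6068.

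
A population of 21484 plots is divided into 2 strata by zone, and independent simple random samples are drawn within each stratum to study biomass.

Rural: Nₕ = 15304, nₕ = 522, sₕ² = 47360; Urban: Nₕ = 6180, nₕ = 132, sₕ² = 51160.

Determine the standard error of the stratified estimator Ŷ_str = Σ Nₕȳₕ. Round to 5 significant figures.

187110

Var(Ŷ_str) = Σₕ Nₕ²(1 − fₕ)sₕ²/nₕ.
Rural: 15304²·(1 − 522/15304)·47360/522 = 2.0524819 × 10^10.
Urban: 6180²·(1 − 132/6180)·51160/132 = 1.448628 × 10^10.
Sum = 3.5011099 × 10^10.
SE = √(3.5011099 × 10^10) = 187110.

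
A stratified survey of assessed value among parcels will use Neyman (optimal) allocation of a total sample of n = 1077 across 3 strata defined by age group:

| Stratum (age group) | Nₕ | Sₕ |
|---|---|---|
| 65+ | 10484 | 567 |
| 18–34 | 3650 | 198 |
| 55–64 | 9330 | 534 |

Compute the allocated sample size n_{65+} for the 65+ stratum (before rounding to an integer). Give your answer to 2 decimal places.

Neyman allocation: nₕ = n·NₕSₕ / Σⱼ NⱼSⱼ.
Σ NⱼSⱼ = 10484·567 + 3650·198 + 9330·534 = 1.1649348 × 10^7.
n_{65+} = 1077·10484·567 / (1.1649348 × 10^7) = 549.57.

549.57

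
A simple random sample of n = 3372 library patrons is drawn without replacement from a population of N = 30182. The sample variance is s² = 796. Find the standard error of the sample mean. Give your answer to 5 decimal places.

Under SRS without replacement, Var(ȳ) = (1 − f)·s²/n with f = n/N = 3372/30182 = 0.11172222.
Var(ȳ) = (1 − 0.11172222)·796/3372 = 0.88827778·0.23606168 = 0.20968835.
SE(ȳ) = √(0.20968835) = 0.45792.

0.45792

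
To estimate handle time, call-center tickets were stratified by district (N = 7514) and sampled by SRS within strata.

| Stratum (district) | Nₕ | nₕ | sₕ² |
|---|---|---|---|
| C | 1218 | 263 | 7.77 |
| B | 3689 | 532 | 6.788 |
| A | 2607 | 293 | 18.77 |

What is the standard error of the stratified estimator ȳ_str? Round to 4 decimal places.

Var(ȳ_str) = Σₕ Wₕ²(1 − fₕ)sₕ²/nₕ with Wₕ = Nₕ/N, N = 7514.
C: Wₕ = 0.16209742; term = 0.16209742²·(1 − 0.21592775)·7.77/263 = 6.086583 × 10^-4.
B: Wₕ = 0.49095023; term = 0.49095023²·(1 − 0.14421252)·6.788/532 = 0.0026319101.
A: Wₕ = 0.34695236; term = 0.34695236²·(1 − 0.11238972)·18.77/293 = 0.0068447668.
Sum = 0.010085335.
SE = √(0.010085335) = 0.1004.

0.1004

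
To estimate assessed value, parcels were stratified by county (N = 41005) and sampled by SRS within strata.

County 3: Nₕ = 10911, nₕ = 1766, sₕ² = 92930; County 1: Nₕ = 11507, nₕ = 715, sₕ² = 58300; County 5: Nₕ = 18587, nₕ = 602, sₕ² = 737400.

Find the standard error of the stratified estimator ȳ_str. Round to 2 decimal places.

Var(ȳ_str) = Σₕ Wₕ²(1 − fₕ)sₕ²/nₕ with Wₕ = Nₕ/N, N = 41005.
County 3: Wₕ = 0.26608950; term = 0.26608950²·(1 − 0.16185501)·92930/1766 = 3.1227691.
County 1: Wₕ = 0.28062431; term = 0.28062431²·(1 − 0.06213609)·58300/715 = 6.0221689.
County 5: Wₕ = 0.45328618; term = 0.45328618²·(1 − 0.03238823)·737400/602 = 243.53016.
Sum = 252.6751.
SE = √(252.6751) = 15.90.

15.90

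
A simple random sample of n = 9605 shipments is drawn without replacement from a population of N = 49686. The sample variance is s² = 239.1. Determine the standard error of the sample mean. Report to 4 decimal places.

Under SRS without replacement, Var(ȳ) = (1 − f)·s²/n with f = n/N = 9605/49686 = 0.19331401.
Var(ȳ) = (1 − 0.19331401)·239.1/9605 = 0.80668599·0.024893285 = 0.020081064.
SE(ȳ) = √(0.020081064) = 0.1417.

0.1417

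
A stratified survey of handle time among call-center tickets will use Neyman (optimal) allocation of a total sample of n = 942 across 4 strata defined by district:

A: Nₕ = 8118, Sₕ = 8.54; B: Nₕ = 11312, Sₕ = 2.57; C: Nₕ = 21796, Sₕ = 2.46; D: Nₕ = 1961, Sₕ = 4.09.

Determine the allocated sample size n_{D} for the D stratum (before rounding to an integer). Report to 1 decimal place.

47.2

Neyman allocation: nₕ = n·NₕSₕ / Σⱼ NⱼSⱼ.
Σ NⱼSⱼ = 8118·8.54 + 11312·2.57 + 21796·2.46 + 1961·4.09 = 160038.21.
n_{D} = 942·1961·4.09 / 160038.21 = 47.2.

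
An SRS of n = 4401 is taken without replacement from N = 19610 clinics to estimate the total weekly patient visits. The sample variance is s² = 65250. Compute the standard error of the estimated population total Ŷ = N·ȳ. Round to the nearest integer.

66497

Var(Ŷ) = N²·Var(ȳ) = N²·(1 − n/N)·s²/n.
f = 4401/19610 = 0.22442631; Var(ȳ) = 0.77557369·65250/4401 = 11.498792.
Var(Ŷ) = 19610² · 11.498792 = 4.4218846 × 10^9.
SE(Ŷ) = √(4.4218846 × 10^9) = 66497.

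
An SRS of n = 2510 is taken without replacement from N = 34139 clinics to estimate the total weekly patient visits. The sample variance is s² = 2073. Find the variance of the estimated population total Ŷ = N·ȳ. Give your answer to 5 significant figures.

8.9179 × 10^8

Var(Ŷ) = N²·Var(ȳ) = N²·(1 − n/N)·s²/n.
f = 2510/34139 = 0.07352295; Var(ȳ) = 0.92647705·2073/2510 = 0.76517407.
Var(Ŷ) = 34139² · 0.76517407 = 8.9178843 × 10^8.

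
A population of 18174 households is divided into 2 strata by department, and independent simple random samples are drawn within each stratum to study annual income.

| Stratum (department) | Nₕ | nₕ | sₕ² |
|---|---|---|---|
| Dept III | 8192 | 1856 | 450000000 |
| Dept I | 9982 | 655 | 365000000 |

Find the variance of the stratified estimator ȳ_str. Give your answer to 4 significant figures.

195200

Var(ȳ_str) = Σₕ Wₕ²(1 − fₕ)sₕ²/nₕ with Wₕ = Nₕ/N, N = 18174.
Dept III: Wₕ = 0.45075382; term = 0.45075382²·(1 − 0.22656250)·450000000/1856 = 38101.196.
Dept I: Wₕ = 0.54924618; term = 0.54924618²·(1 − 0.06561811)·365000000/655 = 157076.08.
Sum = 195177.28.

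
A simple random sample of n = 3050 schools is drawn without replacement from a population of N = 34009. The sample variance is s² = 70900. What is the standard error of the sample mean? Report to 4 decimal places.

Under SRS without replacement, Var(ȳ) = (1 − f)·s²/n with f = n/N = 3050/34009 = 0.08968214.
Var(ȳ) = (1 − 0.08968214)·70900/3050 = 0.91031786·23.245902 = 21.161159.
SE(ȳ) = √(21.161159) = 4.6001.

4.6001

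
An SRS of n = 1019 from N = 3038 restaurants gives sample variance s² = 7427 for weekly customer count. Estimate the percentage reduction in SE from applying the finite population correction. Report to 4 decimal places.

18.4781

f = n/N = 1019/3038 = 0.33541804.
SE_no-fpc = √(s²/n) = 2.6997256; SE_fpc = √((1−f)s²/n) = 2.2008675.
Ratio = √(1−f) = 0.81521897. Reduction = 100·(1 − 0.81521897) = 18.4781%.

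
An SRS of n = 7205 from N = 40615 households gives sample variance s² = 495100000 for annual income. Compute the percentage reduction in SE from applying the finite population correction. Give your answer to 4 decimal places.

9.3026

f = n/N = 7205/40615 = 0.17739751.
SE_no-fpc = √(s²/n) = 262.13769; SE_fpc = √((1−f)s²/n) = 237.75216.
Ratio = √(1−f) = 0.90697436. Reduction = 100·(1 − 0.90697436) = 9.3026%.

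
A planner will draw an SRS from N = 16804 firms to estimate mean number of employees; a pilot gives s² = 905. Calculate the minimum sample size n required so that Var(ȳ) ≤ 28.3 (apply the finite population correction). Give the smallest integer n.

32

Without fpc, n₀ = s²/D = 905/28.3 = 31.9788.
With fpc, (1 − n/N)·s²/n ≤ D requires n ≥ n₀/(1 + n₀/N) = 31.9788/(1 + 31.9788/16804) = 31.9181.
Rounding up, n = 32.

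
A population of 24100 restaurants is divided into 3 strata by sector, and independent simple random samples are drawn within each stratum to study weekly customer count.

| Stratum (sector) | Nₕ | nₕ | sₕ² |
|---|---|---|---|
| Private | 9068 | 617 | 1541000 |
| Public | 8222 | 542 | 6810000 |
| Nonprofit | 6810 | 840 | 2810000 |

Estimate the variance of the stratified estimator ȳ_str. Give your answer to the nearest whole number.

1930

Var(ȳ_str) = Σₕ Wₕ²(1 − fₕ)sₕ²/nₕ with Wₕ = Nₕ/N, N = 24100.
Private: Wₕ = 0.37626556; term = 0.37626556²·(1 − 0.06804146)·1541000/617 = 329.5361.
Public: Wₕ = 0.34116183; term = 0.34116183²·(1 − 0.06592070)·6810000/542 = 1366.0055.
Nonprofit: Wₕ = 0.28257261; term = 0.28257261²·(1 − 0.12334802)·2810000/840 = 234.16091.
Sum = 1929.7025.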